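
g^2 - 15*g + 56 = (g - 8)*(g - 7)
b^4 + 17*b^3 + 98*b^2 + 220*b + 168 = (b + 2)^2*(b + 6)*(b + 7)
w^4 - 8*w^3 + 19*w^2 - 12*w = w*(w - 4)*(w - 3)*(w - 1)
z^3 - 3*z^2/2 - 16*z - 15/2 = (z - 5)*(z + 1/2)*(z + 3)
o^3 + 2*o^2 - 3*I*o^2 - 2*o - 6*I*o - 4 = (o + 2)*(o - 2*I)*(o - I)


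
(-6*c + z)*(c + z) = -6*c^2 - 5*c*z + z^2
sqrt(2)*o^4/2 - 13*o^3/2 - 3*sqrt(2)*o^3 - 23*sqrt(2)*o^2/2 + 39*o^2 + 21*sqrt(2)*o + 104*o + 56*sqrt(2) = (o - 8)*(o + 2)*(o - 7*sqrt(2))*(sqrt(2)*o/2 + 1/2)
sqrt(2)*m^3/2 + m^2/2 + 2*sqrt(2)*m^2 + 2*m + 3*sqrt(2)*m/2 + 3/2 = (m + 1)*(m + 3)*(sqrt(2)*m/2 + 1/2)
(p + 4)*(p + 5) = p^2 + 9*p + 20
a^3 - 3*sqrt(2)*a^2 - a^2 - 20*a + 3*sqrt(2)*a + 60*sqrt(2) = (a - 5)*(a + 4)*(a - 3*sqrt(2))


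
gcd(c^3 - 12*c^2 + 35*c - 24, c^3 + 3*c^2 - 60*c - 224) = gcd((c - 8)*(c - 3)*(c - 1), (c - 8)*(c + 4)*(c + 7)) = c - 8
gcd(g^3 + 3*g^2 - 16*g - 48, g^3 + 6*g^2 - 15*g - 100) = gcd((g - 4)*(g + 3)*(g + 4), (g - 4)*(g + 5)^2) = g - 4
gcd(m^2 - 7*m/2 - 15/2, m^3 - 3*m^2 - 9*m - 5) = m - 5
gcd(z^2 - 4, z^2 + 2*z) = z + 2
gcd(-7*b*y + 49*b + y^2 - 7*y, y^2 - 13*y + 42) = y - 7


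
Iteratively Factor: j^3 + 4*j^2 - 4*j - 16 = (j + 2)*(j^2 + 2*j - 8) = (j - 2)*(j + 2)*(j + 4)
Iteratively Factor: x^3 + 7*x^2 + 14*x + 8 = (x + 4)*(x^2 + 3*x + 2) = (x + 2)*(x + 4)*(x + 1)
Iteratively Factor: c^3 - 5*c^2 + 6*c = (c - 3)*(c^2 - 2*c) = (c - 3)*(c - 2)*(c)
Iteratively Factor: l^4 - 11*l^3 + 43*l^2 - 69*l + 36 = (l - 3)*(l^3 - 8*l^2 + 19*l - 12) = (l - 3)*(l - 1)*(l^2 - 7*l + 12) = (l - 4)*(l - 3)*(l - 1)*(l - 3)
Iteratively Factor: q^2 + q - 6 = (q + 3)*(q - 2)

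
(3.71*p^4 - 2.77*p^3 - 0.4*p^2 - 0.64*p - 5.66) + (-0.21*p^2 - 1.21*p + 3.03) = 3.71*p^4 - 2.77*p^3 - 0.61*p^2 - 1.85*p - 2.63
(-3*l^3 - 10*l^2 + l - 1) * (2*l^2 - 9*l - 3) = -6*l^5 + 7*l^4 + 101*l^3 + 19*l^2 + 6*l + 3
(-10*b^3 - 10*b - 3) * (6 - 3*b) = 30*b^4 - 60*b^3 + 30*b^2 - 51*b - 18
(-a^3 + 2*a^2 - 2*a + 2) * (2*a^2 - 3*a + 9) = -2*a^5 + 7*a^4 - 19*a^3 + 28*a^2 - 24*a + 18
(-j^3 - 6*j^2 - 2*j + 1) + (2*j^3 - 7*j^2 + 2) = j^3 - 13*j^2 - 2*j + 3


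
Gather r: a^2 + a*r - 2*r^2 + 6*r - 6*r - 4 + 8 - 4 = a^2 + a*r - 2*r^2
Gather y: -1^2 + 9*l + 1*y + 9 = 9*l + y + 8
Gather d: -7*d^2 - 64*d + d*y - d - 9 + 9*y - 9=-7*d^2 + d*(y - 65) + 9*y - 18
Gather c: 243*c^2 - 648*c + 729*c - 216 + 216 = 243*c^2 + 81*c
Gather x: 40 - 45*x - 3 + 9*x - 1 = 36 - 36*x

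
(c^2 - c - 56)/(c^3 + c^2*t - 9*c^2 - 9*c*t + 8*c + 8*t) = (c + 7)/(c^2 + c*t - c - t)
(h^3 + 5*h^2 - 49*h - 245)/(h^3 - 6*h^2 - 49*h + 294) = (h + 5)/(h - 6)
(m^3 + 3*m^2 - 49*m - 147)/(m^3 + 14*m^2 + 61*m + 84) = (m - 7)/(m + 4)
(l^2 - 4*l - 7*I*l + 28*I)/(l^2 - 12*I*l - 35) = (l - 4)/(l - 5*I)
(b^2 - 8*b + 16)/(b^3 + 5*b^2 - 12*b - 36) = (b^2 - 8*b + 16)/(b^3 + 5*b^2 - 12*b - 36)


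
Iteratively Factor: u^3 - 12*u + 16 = (u - 2)*(u^2 + 2*u - 8) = (u - 2)*(u + 4)*(u - 2)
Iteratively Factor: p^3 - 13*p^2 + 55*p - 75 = (p - 5)*(p^2 - 8*p + 15) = (p - 5)^2*(p - 3)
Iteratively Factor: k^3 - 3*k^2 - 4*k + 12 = (k - 2)*(k^2 - k - 6) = (k - 3)*(k - 2)*(k + 2)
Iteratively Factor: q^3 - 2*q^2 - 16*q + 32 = (q - 4)*(q^2 + 2*q - 8) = (q - 4)*(q - 2)*(q + 4)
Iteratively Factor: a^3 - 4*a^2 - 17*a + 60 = (a - 5)*(a^2 + a - 12) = (a - 5)*(a + 4)*(a - 3)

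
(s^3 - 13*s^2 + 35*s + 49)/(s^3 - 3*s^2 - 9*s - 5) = (s^2 - 14*s + 49)/(s^2 - 4*s - 5)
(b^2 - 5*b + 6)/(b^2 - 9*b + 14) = (b - 3)/(b - 7)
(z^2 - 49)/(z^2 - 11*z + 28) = (z + 7)/(z - 4)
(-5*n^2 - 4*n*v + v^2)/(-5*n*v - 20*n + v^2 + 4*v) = (n + v)/(v + 4)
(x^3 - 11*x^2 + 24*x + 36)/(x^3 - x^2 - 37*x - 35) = (x^2 - 12*x + 36)/(x^2 - 2*x - 35)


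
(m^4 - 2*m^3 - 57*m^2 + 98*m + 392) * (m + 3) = m^5 + m^4 - 63*m^3 - 73*m^2 + 686*m + 1176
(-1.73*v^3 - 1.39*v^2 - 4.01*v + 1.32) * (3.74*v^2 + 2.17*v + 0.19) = -6.4702*v^5 - 8.9527*v^4 - 18.3424*v^3 - 4.029*v^2 + 2.1025*v + 0.2508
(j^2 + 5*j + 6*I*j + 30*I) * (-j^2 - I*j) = -j^4 - 5*j^3 - 7*I*j^3 + 6*j^2 - 35*I*j^2 + 30*j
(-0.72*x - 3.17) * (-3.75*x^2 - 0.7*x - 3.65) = 2.7*x^3 + 12.3915*x^2 + 4.847*x + 11.5705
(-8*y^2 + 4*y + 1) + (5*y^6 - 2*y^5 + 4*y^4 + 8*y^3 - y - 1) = 5*y^6 - 2*y^5 + 4*y^4 + 8*y^3 - 8*y^2 + 3*y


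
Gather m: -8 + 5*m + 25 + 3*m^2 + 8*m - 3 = 3*m^2 + 13*m + 14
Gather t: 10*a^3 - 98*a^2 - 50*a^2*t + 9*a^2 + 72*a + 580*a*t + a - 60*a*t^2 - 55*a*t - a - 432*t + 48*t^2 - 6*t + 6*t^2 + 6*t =10*a^3 - 89*a^2 + 72*a + t^2*(54 - 60*a) + t*(-50*a^2 + 525*a - 432)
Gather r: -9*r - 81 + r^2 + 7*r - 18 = r^2 - 2*r - 99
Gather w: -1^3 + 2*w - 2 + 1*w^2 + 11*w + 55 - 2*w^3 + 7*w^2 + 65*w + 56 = -2*w^3 + 8*w^2 + 78*w + 108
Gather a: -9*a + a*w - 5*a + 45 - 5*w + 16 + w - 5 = a*(w - 14) - 4*w + 56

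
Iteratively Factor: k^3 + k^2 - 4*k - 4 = (k + 1)*(k^2 - 4) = (k - 2)*(k + 1)*(k + 2)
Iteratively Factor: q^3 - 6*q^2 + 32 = (q + 2)*(q^2 - 8*q + 16) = (q - 4)*(q + 2)*(q - 4)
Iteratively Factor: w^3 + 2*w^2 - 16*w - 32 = (w - 4)*(w^2 + 6*w + 8) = (w - 4)*(w + 2)*(w + 4)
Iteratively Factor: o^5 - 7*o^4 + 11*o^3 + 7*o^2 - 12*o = (o)*(o^4 - 7*o^3 + 11*o^2 + 7*o - 12) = o*(o - 3)*(o^3 - 4*o^2 - o + 4) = o*(o - 4)*(o - 3)*(o^2 - 1) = o*(o - 4)*(o - 3)*(o + 1)*(o - 1)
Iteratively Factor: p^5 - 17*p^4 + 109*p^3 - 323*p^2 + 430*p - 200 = (p - 5)*(p^4 - 12*p^3 + 49*p^2 - 78*p + 40) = (p - 5)*(p - 4)*(p^3 - 8*p^2 + 17*p - 10) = (p - 5)*(p - 4)*(p - 2)*(p^2 - 6*p + 5) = (p - 5)*(p - 4)*(p - 2)*(p - 1)*(p - 5)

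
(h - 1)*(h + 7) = h^2 + 6*h - 7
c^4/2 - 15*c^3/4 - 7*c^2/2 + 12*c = c*(c/2 + 1)*(c - 8)*(c - 3/2)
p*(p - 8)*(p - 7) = p^3 - 15*p^2 + 56*p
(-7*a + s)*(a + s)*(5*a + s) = -35*a^3 - 37*a^2*s - a*s^2 + s^3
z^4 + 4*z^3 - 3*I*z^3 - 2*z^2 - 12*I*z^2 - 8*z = z*(z + 4)*(z - 2*I)*(z - I)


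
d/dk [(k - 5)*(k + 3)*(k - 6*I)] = 3*k^2 + k*(-4 - 12*I) - 15 + 12*I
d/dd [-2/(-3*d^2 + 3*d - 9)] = 2*(1 - 2*d)/(3*(d^2 - d + 3)^2)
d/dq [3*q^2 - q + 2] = 6*q - 1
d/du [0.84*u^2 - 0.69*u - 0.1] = 1.68*u - 0.69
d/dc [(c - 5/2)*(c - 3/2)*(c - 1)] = 3*c^2 - 10*c + 31/4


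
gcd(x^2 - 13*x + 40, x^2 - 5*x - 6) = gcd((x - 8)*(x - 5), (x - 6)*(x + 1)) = 1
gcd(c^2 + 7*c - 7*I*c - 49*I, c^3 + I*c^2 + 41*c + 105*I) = c - 7*I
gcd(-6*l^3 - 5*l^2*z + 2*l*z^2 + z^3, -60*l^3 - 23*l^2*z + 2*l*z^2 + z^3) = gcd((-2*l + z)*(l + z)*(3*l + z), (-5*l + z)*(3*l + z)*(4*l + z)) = 3*l + z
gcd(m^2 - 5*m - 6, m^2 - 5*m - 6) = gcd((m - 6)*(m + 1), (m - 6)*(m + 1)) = m^2 - 5*m - 6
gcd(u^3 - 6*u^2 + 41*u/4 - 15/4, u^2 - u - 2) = 1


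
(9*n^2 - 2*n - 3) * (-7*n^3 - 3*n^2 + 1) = -63*n^5 - 13*n^4 + 27*n^3 + 18*n^2 - 2*n - 3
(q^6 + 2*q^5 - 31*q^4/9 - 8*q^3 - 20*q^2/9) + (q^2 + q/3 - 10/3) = q^6 + 2*q^5 - 31*q^4/9 - 8*q^3 - 11*q^2/9 + q/3 - 10/3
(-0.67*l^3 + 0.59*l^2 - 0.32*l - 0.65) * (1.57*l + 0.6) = -1.0519*l^4 + 0.5243*l^3 - 0.1484*l^2 - 1.2125*l - 0.39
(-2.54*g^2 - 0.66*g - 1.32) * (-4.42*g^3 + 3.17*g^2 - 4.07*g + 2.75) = 11.2268*g^5 - 5.1346*g^4 + 14.08*g^3 - 8.4832*g^2 + 3.5574*g - 3.63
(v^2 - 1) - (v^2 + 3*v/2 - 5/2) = 3/2 - 3*v/2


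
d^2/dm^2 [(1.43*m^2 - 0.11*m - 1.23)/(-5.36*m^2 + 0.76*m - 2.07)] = (5.6843418860808e-14*m^4 - 5.32998400000001*m^3 + 307.221264*m^2 - 37.386*m - 37.782006)/(153.990656*m^6 - 65.503488*m^5 + 187.698624*m^4 - 51.033088*m^3 + 72.488088*m^2 - 9.769572*m + 8.869743)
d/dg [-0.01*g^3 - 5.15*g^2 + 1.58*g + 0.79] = -0.03*g^2 - 10.3*g + 1.58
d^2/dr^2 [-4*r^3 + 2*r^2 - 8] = 4 - 24*r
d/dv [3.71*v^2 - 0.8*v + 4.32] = 7.42*v - 0.8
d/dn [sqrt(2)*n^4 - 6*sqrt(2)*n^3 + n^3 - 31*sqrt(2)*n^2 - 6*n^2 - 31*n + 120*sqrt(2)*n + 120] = 4*sqrt(2)*n^3 - 18*sqrt(2)*n^2 + 3*n^2 - 62*sqrt(2)*n - 12*n - 31 + 120*sqrt(2)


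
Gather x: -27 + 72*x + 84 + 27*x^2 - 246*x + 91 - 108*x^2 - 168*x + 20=-81*x^2 - 342*x + 168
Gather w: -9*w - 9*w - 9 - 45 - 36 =-18*w - 90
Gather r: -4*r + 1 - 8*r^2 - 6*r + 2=-8*r^2 - 10*r + 3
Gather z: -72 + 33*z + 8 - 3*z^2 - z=-3*z^2 + 32*z - 64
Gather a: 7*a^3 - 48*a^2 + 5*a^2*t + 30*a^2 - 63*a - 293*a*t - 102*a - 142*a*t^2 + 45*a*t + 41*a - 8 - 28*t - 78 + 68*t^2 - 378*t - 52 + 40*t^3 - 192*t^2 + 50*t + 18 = 7*a^3 + a^2*(5*t - 18) + a*(-142*t^2 - 248*t - 124) + 40*t^3 - 124*t^2 - 356*t - 120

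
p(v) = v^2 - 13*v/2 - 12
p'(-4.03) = -14.56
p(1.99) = -20.97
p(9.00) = 10.50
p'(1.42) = -3.66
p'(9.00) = 11.50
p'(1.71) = -3.08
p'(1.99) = -2.52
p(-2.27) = 7.91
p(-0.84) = -5.83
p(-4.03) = 30.44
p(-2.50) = 10.50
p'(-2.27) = -11.04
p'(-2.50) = -11.50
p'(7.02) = 7.54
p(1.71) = -20.19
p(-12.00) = 210.00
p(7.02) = -8.35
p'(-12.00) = -30.50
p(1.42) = -19.21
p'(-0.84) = -8.18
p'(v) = 2*v - 13/2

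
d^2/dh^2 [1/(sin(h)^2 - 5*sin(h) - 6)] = (-4*sin(h)^3 + 19*sin(h)^2 - 62*sin(h) + 62)/((sin(h) - 6)^3*(sin(h) + 1)^2)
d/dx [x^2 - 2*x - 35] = 2*x - 2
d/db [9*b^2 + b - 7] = 18*b + 1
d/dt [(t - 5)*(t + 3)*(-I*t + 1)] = -3*I*t^2 + t*(2 + 4*I) - 2 + 15*I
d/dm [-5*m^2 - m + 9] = -10*m - 1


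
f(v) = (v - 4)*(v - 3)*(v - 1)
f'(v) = (v - 4)*(v - 3) + (v - 4)*(v - 1) + (v - 3)*(v - 1)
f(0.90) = -0.65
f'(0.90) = 7.03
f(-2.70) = -141.30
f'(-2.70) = 84.07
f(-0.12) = -14.40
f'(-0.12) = 20.96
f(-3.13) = -180.51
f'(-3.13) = 98.47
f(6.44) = 45.66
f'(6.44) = 40.38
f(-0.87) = -35.24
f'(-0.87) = 35.19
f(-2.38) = -116.02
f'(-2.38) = 74.07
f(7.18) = 82.15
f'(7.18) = 58.78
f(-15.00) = -5472.00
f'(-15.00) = 934.00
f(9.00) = 240.00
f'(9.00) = 118.00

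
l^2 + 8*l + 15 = (l + 3)*(l + 5)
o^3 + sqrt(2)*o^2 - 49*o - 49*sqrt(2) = (o - 7)*(o + 7)*(o + sqrt(2))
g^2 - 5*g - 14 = (g - 7)*(g + 2)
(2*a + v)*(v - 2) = 2*a*v - 4*a + v^2 - 2*v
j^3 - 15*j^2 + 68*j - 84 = (j - 7)*(j - 6)*(j - 2)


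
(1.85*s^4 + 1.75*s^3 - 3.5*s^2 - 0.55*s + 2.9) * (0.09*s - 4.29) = 0.1665*s^5 - 7.779*s^4 - 7.8225*s^3 + 14.9655*s^2 + 2.6205*s - 12.441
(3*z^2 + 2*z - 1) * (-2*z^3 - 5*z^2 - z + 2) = -6*z^5 - 19*z^4 - 11*z^3 + 9*z^2 + 5*z - 2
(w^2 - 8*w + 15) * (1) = w^2 - 8*w + 15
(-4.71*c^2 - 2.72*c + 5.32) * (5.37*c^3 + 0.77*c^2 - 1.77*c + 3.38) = -25.2927*c^5 - 18.2331*c^4 + 34.8107*c^3 - 7.009*c^2 - 18.61*c + 17.9816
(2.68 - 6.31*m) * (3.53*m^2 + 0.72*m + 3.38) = -22.2743*m^3 + 4.9172*m^2 - 19.3982*m + 9.0584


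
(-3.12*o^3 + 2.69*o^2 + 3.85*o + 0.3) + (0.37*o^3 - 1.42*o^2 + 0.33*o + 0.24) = -2.75*o^3 + 1.27*o^2 + 4.18*o + 0.54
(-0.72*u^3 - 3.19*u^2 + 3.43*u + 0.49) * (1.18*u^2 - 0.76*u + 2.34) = -0.8496*u^5 - 3.217*u^4 + 4.787*u^3 - 9.4932*u^2 + 7.6538*u + 1.1466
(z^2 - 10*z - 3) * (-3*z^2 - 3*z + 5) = -3*z^4 + 27*z^3 + 44*z^2 - 41*z - 15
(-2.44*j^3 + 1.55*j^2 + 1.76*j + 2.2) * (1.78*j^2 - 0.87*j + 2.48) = -4.3432*j^5 + 4.8818*j^4 - 4.2669*j^3 + 6.2288*j^2 + 2.4508*j + 5.456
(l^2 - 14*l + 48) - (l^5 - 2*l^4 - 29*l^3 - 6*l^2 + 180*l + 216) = -l^5 + 2*l^4 + 29*l^3 + 7*l^2 - 194*l - 168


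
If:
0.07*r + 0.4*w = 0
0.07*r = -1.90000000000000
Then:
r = -27.14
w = 4.75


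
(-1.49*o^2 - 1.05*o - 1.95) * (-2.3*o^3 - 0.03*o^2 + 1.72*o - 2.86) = 3.427*o^5 + 2.4597*o^4 + 1.9537*o^3 + 2.5139*o^2 - 0.351*o + 5.577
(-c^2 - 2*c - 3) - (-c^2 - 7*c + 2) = 5*c - 5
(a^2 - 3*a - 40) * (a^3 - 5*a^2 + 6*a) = a^5 - 8*a^4 - 19*a^3 + 182*a^2 - 240*a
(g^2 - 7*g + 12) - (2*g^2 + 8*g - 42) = -g^2 - 15*g + 54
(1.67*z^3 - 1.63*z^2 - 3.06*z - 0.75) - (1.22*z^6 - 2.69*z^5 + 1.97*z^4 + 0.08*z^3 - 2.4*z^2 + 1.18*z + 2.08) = -1.22*z^6 + 2.69*z^5 - 1.97*z^4 + 1.59*z^3 + 0.77*z^2 - 4.24*z - 2.83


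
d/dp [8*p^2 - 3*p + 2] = 16*p - 3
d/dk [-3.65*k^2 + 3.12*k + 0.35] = 3.12 - 7.3*k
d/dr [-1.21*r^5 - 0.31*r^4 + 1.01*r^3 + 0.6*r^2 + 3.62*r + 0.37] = -6.05*r^4 - 1.24*r^3 + 3.03*r^2 + 1.2*r + 3.62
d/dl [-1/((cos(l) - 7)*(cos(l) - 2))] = (9 - 2*cos(l))*sin(l)/((cos(l) - 7)^2*(cos(l) - 2)^2)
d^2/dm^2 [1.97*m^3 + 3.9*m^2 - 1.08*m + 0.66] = 11.82*m + 7.8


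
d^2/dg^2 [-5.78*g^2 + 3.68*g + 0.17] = -11.5600000000000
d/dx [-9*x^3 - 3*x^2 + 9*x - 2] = -27*x^2 - 6*x + 9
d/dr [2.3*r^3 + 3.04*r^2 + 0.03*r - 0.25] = 6.9*r^2 + 6.08*r + 0.03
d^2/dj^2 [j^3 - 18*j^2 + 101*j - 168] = 6*j - 36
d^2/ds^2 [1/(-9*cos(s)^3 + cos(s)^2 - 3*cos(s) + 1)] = ((-39*cos(s) + 8*cos(2*s) - 81*cos(3*s))*(9*cos(s)^3 - cos(s)^2 + 3*cos(s) - 1)/4 - 2*(27*cos(s)^2 - 2*cos(s) + 3)^2*sin(s)^2)/(9*cos(s)^3 - cos(s)^2 + 3*cos(s) - 1)^3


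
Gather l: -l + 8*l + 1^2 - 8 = 7*l - 7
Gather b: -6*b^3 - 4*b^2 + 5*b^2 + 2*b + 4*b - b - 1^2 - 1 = -6*b^3 + b^2 + 5*b - 2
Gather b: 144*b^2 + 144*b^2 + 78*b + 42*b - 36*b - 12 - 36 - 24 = 288*b^2 + 84*b - 72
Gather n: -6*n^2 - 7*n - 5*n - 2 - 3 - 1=-6*n^2 - 12*n - 6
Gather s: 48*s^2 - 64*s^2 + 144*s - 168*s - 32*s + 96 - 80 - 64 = -16*s^2 - 56*s - 48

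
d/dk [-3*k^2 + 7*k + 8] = 7 - 6*k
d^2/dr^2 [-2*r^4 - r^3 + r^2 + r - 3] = -24*r^2 - 6*r + 2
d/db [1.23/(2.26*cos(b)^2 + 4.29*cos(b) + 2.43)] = (5.5596*cos(b) + 5.2767)*sin(b)/(2.26*cos(b)^2 + 4.29*cos(b) + 2.43)^2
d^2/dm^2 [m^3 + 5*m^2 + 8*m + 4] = 6*m + 10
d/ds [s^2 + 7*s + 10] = 2*s + 7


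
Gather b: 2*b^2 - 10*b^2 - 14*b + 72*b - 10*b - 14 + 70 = -8*b^2 + 48*b + 56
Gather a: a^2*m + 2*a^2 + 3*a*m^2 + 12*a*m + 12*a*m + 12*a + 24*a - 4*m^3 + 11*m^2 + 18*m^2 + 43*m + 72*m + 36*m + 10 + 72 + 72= a^2*(m + 2) + a*(3*m^2 + 24*m + 36) - 4*m^3 + 29*m^2 + 151*m + 154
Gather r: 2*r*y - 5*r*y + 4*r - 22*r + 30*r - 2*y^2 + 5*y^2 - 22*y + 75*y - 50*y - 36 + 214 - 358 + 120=r*(12 - 3*y) + 3*y^2 + 3*y - 60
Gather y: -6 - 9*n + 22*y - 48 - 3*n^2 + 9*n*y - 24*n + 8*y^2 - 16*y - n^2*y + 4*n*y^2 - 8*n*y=-3*n^2 - 33*n + y^2*(4*n + 8) + y*(-n^2 + n + 6) - 54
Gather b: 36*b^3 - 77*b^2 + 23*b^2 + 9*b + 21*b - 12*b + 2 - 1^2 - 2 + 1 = 36*b^3 - 54*b^2 + 18*b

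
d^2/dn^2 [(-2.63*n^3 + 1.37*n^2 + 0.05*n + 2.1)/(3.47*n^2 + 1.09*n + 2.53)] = (-4.26325641456066e-14*n^4 + 30.769248*n^3 + 36.034632*n^2 - 55.982952*n - 14.619504)/(41.781923*n^6 + 39.373743*n^5 + 103.758552*n^4 + 58.710343*n^3 + 75.651048*n^2 + 20.930943*n + 16.194277)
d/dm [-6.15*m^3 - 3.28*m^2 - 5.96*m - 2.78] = -18.45*m^2 - 6.56*m - 5.96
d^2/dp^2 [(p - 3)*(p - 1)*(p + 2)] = 6*p - 4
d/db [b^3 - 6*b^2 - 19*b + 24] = 3*b^2 - 12*b - 19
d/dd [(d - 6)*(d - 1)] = 2*d - 7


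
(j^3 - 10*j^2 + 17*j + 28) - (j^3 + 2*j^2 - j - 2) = -12*j^2 + 18*j + 30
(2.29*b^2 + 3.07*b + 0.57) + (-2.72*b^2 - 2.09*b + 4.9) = -0.43*b^2 + 0.98*b + 5.47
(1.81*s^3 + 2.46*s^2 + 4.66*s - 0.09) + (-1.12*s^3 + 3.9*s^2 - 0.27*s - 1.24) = 0.69*s^3 + 6.36*s^2 + 4.39*s - 1.33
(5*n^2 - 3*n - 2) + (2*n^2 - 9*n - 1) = 7*n^2 - 12*n - 3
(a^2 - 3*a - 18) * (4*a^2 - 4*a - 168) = 4*a^4 - 16*a^3 - 228*a^2 + 576*a + 3024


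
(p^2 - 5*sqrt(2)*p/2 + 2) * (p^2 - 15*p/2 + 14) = p^4 - 15*p^3/2 - 5*sqrt(2)*p^3/2 + 16*p^2 + 75*sqrt(2)*p^2/4 - 35*sqrt(2)*p - 15*p + 28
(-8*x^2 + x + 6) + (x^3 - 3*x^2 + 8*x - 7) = x^3 - 11*x^2 + 9*x - 1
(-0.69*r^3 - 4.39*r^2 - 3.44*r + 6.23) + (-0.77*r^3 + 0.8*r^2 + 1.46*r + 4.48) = -1.46*r^3 - 3.59*r^2 - 1.98*r + 10.71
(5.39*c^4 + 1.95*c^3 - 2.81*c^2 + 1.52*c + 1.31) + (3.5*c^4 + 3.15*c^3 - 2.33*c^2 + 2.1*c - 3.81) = 8.89*c^4 + 5.1*c^3 - 5.14*c^2 + 3.62*c - 2.5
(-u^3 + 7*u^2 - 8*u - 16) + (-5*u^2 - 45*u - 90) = -u^3 + 2*u^2 - 53*u - 106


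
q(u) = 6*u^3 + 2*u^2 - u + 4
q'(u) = 18*u^2 + 4*u - 1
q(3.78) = 352.86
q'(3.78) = 271.31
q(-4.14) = -383.33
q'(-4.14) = 290.95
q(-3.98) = -338.61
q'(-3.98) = 268.21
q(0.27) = 3.99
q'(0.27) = 1.39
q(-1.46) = -8.95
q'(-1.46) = 31.53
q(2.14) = 69.82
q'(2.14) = 89.99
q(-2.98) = -134.04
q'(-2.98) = 146.93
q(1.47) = 25.91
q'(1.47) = 43.78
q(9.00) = 4531.00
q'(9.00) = 1493.00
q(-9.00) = -4199.00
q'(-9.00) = 1421.00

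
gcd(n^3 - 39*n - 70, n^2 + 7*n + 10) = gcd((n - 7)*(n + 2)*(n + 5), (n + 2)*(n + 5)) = n^2 + 7*n + 10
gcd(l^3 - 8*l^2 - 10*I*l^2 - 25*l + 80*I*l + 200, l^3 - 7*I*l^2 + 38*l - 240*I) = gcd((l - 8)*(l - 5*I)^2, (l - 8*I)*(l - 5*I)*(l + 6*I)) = l - 5*I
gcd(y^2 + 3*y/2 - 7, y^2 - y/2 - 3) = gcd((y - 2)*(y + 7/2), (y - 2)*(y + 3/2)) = y - 2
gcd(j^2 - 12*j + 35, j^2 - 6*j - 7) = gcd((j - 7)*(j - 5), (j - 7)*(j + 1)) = j - 7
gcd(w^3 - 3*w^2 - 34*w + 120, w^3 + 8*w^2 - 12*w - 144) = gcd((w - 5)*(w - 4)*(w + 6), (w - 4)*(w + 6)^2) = w^2 + 2*w - 24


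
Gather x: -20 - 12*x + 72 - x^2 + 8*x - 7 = -x^2 - 4*x + 45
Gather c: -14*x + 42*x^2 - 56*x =42*x^2 - 70*x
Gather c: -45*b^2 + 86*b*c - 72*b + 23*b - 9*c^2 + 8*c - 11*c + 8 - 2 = -45*b^2 - 49*b - 9*c^2 + c*(86*b - 3) + 6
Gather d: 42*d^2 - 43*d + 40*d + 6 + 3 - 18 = 42*d^2 - 3*d - 9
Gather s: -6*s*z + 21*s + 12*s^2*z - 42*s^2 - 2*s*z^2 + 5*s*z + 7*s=s^2*(12*z - 42) + s*(-2*z^2 - z + 28)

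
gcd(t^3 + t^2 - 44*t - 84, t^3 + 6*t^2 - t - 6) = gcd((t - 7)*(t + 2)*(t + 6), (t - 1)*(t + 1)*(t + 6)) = t + 6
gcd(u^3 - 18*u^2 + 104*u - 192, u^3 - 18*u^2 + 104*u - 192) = u^3 - 18*u^2 + 104*u - 192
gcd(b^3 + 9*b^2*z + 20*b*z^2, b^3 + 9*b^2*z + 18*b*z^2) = b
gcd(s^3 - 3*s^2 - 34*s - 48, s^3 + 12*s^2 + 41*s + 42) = s^2 + 5*s + 6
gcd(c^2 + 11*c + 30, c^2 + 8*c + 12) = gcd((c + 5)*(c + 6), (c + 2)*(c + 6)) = c + 6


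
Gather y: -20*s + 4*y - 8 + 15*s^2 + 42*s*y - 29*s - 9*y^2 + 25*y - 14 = 15*s^2 - 49*s - 9*y^2 + y*(42*s + 29) - 22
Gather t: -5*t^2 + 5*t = -5*t^2 + 5*t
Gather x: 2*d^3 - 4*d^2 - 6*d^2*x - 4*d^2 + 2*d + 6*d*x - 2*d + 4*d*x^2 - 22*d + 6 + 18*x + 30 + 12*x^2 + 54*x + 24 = 2*d^3 - 8*d^2 - 22*d + x^2*(4*d + 12) + x*(-6*d^2 + 6*d + 72) + 60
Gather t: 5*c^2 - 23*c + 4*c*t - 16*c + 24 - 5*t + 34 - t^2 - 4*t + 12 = 5*c^2 - 39*c - t^2 + t*(4*c - 9) + 70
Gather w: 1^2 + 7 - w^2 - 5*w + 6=-w^2 - 5*w + 14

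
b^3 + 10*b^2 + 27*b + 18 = (b + 1)*(b + 3)*(b + 6)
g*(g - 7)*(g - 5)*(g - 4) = g^4 - 16*g^3 + 83*g^2 - 140*g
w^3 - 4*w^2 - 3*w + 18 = (w - 3)^2*(w + 2)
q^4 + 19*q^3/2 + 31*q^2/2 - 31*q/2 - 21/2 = (q - 1)*(q + 1/2)*(q + 3)*(q + 7)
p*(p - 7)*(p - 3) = p^3 - 10*p^2 + 21*p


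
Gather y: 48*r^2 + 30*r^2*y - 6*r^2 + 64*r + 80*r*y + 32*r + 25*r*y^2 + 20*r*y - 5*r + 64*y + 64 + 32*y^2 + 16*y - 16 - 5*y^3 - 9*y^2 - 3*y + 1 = 42*r^2 + 91*r - 5*y^3 + y^2*(25*r + 23) + y*(30*r^2 + 100*r + 77) + 49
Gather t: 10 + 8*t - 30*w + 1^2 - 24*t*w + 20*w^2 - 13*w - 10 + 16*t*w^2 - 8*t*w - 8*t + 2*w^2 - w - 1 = t*(16*w^2 - 32*w) + 22*w^2 - 44*w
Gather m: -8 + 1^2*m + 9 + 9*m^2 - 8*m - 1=9*m^2 - 7*m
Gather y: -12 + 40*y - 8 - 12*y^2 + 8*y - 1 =-12*y^2 + 48*y - 21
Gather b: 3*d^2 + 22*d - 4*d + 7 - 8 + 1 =3*d^2 + 18*d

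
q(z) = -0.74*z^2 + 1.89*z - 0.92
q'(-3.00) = 6.33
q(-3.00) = -13.25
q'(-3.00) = 6.33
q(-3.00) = -13.25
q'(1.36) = -0.12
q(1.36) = 0.28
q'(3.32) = -3.02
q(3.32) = -2.80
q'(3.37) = -3.10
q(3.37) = -2.95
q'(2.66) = -2.05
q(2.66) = -1.13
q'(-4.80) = 8.99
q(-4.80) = -27.04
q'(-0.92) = 3.25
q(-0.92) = -3.29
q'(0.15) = 1.67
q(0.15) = -0.65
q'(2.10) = -1.22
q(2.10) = -0.21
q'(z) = 1.89 - 1.48*z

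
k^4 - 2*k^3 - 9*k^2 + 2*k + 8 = (k - 4)*(k - 1)*(k + 1)*(k + 2)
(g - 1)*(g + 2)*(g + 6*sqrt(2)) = g^3 + g^2 + 6*sqrt(2)*g^2 - 2*g + 6*sqrt(2)*g - 12*sqrt(2)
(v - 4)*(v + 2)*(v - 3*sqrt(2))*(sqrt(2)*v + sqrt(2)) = sqrt(2)*v^4 - 6*v^3 - sqrt(2)*v^3 - 10*sqrt(2)*v^2 + 6*v^2 - 8*sqrt(2)*v + 60*v + 48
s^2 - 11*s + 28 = (s - 7)*(s - 4)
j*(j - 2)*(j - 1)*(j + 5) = j^4 + 2*j^3 - 13*j^2 + 10*j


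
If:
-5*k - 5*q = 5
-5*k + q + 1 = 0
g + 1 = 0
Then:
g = -1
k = 0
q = -1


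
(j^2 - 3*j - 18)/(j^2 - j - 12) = (j - 6)/(j - 4)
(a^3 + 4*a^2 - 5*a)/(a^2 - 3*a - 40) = a*(a - 1)/(a - 8)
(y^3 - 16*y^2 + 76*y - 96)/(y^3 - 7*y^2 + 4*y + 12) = (y - 8)/(y + 1)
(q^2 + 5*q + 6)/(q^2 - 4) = (q + 3)/(q - 2)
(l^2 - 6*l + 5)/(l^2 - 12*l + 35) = (l - 1)/(l - 7)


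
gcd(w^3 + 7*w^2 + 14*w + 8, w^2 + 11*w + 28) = w + 4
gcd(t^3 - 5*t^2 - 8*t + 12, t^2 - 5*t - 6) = t - 6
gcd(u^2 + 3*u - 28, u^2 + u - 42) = u + 7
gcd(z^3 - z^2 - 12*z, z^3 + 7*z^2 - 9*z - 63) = z + 3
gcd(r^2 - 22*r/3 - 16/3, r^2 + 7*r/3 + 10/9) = r + 2/3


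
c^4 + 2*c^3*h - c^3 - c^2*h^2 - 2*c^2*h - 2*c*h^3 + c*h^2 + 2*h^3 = (c - 1)*(c - h)*(c + h)*(c + 2*h)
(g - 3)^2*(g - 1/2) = g^3 - 13*g^2/2 + 12*g - 9/2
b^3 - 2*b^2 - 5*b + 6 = (b - 3)*(b - 1)*(b + 2)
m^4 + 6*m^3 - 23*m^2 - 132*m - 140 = (m - 5)*(m + 2)^2*(m + 7)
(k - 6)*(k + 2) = k^2 - 4*k - 12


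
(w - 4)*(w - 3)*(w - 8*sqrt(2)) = w^3 - 8*sqrt(2)*w^2 - 7*w^2 + 12*w + 56*sqrt(2)*w - 96*sqrt(2)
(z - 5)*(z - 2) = z^2 - 7*z + 10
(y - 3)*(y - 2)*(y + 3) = y^3 - 2*y^2 - 9*y + 18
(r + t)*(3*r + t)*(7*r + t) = 21*r^3 + 31*r^2*t + 11*r*t^2 + t^3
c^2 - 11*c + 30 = (c - 6)*(c - 5)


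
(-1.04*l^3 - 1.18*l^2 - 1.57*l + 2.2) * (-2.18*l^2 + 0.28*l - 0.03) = 2.2672*l^5 + 2.2812*l^4 + 3.1234*l^3 - 5.2002*l^2 + 0.6631*l - 0.066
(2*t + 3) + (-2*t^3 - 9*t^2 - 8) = -2*t^3 - 9*t^2 + 2*t - 5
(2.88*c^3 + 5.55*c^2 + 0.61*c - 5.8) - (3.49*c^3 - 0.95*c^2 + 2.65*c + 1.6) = -0.61*c^3 + 6.5*c^2 - 2.04*c - 7.4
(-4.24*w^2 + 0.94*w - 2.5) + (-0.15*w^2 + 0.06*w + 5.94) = -4.39*w^2 + 1.0*w + 3.44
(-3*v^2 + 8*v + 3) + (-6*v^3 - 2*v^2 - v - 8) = -6*v^3 - 5*v^2 + 7*v - 5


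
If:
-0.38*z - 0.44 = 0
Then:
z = -1.16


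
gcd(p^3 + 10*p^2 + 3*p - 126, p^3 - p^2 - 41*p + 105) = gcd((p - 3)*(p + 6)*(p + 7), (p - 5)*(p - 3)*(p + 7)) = p^2 + 4*p - 21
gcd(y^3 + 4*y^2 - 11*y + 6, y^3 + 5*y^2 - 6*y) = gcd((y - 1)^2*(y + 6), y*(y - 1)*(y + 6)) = y^2 + 5*y - 6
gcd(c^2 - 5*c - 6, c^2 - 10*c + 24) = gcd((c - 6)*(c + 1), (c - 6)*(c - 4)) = c - 6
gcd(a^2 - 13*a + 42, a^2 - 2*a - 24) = a - 6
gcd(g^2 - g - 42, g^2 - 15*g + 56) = g - 7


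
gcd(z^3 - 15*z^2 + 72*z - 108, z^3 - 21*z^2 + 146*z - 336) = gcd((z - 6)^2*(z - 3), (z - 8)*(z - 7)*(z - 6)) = z - 6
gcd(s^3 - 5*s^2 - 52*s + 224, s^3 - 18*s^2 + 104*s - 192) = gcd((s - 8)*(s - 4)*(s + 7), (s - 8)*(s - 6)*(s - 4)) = s^2 - 12*s + 32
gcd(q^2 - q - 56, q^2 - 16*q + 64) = q - 8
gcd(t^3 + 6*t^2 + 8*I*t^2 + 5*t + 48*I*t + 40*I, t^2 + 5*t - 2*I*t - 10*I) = t + 5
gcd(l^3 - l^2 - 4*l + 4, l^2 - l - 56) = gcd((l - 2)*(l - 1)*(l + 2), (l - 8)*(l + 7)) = 1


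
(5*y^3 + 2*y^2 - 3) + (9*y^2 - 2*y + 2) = 5*y^3 + 11*y^2 - 2*y - 1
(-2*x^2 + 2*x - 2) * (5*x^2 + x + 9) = -10*x^4 + 8*x^3 - 26*x^2 + 16*x - 18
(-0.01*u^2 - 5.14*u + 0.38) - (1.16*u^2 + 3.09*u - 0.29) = -1.17*u^2 - 8.23*u + 0.67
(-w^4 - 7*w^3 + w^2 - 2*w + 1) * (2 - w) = w^5 + 5*w^4 - 15*w^3 + 4*w^2 - 5*w + 2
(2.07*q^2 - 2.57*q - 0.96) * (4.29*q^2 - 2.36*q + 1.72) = 8.8803*q^4 - 15.9105*q^3 + 5.5072*q^2 - 2.1548*q - 1.6512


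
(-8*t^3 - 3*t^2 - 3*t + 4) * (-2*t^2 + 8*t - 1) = 16*t^5 - 58*t^4 - 10*t^3 - 29*t^2 + 35*t - 4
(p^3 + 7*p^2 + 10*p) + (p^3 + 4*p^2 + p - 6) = 2*p^3 + 11*p^2 + 11*p - 6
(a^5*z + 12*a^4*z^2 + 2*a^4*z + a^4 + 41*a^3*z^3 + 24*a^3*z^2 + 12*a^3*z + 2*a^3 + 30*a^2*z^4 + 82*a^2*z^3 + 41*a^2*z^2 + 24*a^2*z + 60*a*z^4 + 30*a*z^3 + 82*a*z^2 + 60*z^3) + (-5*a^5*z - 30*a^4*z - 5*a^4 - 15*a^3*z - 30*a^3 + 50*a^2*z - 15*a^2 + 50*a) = -4*a^5*z + 12*a^4*z^2 - 28*a^4*z - 4*a^4 + 41*a^3*z^3 + 24*a^3*z^2 - 3*a^3*z - 28*a^3 + 30*a^2*z^4 + 82*a^2*z^3 + 41*a^2*z^2 + 74*a^2*z - 15*a^2 + 60*a*z^4 + 30*a*z^3 + 82*a*z^2 + 50*a + 60*z^3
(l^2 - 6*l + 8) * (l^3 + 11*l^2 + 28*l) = l^5 + 5*l^4 - 30*l^3 - 80*l^2 + 224*l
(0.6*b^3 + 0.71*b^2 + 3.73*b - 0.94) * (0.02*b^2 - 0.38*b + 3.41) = 0.012*b^5 - 0.2138*b^4 + 1.8508*b^3 + 0.9849*b^2 + 13.0765*b - 3.2054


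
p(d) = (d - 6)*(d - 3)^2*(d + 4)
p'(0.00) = 126.00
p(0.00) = -216.00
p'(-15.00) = -18684.00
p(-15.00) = 74844.00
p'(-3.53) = -327.83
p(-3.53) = -190.99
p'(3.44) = -15.82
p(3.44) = -3.69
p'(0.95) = 102.07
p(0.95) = -105.05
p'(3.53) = -18.29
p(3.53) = -5.22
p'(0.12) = 124.94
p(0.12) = -200.94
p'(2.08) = 45.68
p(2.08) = -20.17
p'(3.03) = -1.25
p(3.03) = -0.02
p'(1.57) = 72.90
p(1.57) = -50.46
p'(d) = (d - 6)*(d - 3)^2 + (d - 6)*(d + 4)*(2*d - 6) + (d - 3)^2*(d + 4) = 4*d^3 - 24*d^2 - 6*d + 126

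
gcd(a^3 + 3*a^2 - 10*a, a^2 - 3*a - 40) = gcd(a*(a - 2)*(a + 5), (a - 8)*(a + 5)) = a + 5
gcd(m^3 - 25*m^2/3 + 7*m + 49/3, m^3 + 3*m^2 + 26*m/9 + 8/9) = m + 1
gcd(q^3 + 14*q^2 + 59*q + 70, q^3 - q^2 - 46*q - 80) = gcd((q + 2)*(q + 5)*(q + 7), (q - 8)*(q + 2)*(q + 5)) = q^2 + 7*q + 10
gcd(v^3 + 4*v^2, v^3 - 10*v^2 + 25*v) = v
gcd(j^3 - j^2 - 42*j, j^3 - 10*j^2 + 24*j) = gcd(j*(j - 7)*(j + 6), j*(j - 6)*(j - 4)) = j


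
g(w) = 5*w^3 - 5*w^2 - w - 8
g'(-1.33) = 38.83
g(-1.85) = -54.92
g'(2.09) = 43.62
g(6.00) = 886.00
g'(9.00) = 1124.00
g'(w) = 15*w^2 - 10*w - 1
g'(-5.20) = 456.60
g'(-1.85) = 68.84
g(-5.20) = -841.04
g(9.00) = 3223.00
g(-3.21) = -221.69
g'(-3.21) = 185.66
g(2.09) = 13.72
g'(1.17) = 7.83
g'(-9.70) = 1507.35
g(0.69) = -9.43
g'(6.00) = 479.00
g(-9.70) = -5032.12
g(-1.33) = -27.28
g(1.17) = -8.01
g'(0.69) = -0.76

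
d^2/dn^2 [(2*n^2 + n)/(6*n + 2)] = -1/(27*n^3 + 27*n^2 + 9*n + 1)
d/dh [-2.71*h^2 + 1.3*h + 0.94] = 1.3 - 5.42*h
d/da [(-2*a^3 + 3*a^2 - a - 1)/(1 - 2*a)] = (8*a^3 - 12*a^2 + 6*a - 3)/(4*a^2 - 4*a + 1)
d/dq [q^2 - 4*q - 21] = 2*q - 4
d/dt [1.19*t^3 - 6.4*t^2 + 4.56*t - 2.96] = 3.57*t^2 - 12.8*t + 4.56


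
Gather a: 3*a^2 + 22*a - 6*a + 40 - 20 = 3*a^2 + 16*a + 20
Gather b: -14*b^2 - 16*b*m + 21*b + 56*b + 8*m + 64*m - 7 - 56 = -14*b^2 + b*(77 - 16*m) + 72*m - 63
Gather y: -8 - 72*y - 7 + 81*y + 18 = 9*y + 3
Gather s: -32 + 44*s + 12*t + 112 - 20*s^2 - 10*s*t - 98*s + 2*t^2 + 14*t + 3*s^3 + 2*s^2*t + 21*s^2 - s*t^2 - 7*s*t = 3*s^3 + s^2*(2*t + 1) + s*(-t^2 - 17*t - 54) + 2*t^2 + 26*t + 80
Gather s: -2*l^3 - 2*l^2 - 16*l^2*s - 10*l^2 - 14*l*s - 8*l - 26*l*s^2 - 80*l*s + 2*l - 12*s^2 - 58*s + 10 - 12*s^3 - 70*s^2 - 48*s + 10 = -2*l^3 - 12*l^2 - 6*l - 12*s^3 + s^2*(-26*l - 82) + s*(-16*l^2 - 94*l - 106) + 20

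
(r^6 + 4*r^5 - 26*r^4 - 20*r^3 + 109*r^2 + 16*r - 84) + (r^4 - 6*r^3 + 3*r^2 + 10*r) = r^6 + 4*r^5 - 25*r^4 - 26*r^3 + 112*r^2 + 26*r - 84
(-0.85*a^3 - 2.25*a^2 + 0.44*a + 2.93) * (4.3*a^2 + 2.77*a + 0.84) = -3.655*a^5 - 12.0295*a^4 - 5.0545*a^3 + 11.9278*a^2 + 8.4857*a + 2.4612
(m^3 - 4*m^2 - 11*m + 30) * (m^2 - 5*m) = m^5 - 9*m^4 + 9*m^3 + 85*m^2 - 150*m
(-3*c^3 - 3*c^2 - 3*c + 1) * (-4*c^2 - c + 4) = 12*c^5 + 15*c^4 + 3*c^3 - 13*c^2 - 13*c + 4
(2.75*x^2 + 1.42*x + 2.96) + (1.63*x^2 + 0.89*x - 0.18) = 4.38*x^2 + 2.31*x + 2.78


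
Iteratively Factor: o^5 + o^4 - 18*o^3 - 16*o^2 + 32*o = (o + 4)*(o^4 - 3*o^3 - 6*o^2 + 8*o) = (o - 4)*(o + 4)*(o^3 + o^2 - 2*o) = (o - 4)*(o - 1)*(o + 4)*(o^2 + 2*o) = (o - 4)*(o - 1)*(o + 2)*(o + 4)*(o)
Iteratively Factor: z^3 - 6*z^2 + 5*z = (z - 5)*(z^2 - z) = z*(z - 5)*(z - 1)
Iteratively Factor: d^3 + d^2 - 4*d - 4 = (d + 1)*(d^2 - 4) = (d + 1)*(d + 2)*(d - 2)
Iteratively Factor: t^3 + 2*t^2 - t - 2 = (t - 1)*(t^2 + 3*t + 2) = (t - 1)*(t + 2)*(t + 1)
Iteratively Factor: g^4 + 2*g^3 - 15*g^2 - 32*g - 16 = (g - 4)*(g^3 + 6*g^2 + 9*g + 4) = (g - 4)*(g + 4)*(g^2 + 2*g + 1) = (g - 4)*(g + 1)*(g + 4)*(g + 1)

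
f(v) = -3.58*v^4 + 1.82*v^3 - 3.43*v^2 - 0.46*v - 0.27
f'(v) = -14.32*v^3 + 5.46*v^2 - 6.86*v - 0.46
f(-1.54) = -34.48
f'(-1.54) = 75.35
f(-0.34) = -0.63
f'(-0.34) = 3.07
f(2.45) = -124.21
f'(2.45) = -195.09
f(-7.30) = -11054.28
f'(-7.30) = 5911.30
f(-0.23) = -0.38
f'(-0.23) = 1.58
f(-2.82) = -293.47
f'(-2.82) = 383.44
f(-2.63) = -227.17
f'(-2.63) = 315.85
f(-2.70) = -250.11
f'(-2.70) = 339.73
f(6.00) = -4373.07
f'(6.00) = -2938.18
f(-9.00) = -25089.12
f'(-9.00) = 10942.82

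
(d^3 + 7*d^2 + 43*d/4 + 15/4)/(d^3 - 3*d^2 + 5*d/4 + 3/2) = (2*d^2 + 13*d + 15)/(2*d^2 - 7*d + 6)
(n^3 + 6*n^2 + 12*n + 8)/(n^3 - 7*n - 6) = (n^2 + 4*n + 4)/(n^2 - 2*n - 3)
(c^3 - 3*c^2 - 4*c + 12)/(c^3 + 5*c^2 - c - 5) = (c^3 - 3*c^2 - 4*c + 12)/(c^3 + 5*c^2 - c - 5)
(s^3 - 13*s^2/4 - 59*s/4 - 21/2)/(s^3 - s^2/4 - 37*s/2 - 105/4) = (s^2 - 5*s - 6)/(s^2 - 2*s - 15)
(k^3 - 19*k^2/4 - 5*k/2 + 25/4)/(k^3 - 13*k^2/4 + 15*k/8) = 2*(4*k^3 - 19*k^2 - 10*k + 25)/(k*(8*k^2 - 26*k + 15))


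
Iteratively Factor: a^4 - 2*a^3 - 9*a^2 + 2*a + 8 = (a - 1)*(a^3 - a^2 - 10*a - 8) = (a - 4)*(a - 1)*(a^2 + 3*a + 2) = (a - 4)*(a - 1)*(a + 2)*(a + 1)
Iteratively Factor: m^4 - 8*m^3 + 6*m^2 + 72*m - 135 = (m - 3)*(m^3 - 5*m^2 - 9*m + 45) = (m - 3)^2*(m^2 - 2*m - 15) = (m - 3)^2*(m + 3)*(m - 5)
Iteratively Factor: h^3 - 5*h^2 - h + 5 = (h + 1)*(h^2 - 6*h + 5) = (h - 5)*(h + 1)*(h - 1)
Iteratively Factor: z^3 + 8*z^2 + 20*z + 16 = (z + 2)*(z^2 + 6*z + 8) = (z + 2)*(z + 4)*(z + 2)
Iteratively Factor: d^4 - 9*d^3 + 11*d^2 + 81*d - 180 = (d + 3)*(d^3 - 12*d^2 + 47*d - 60) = (d - 4)*(d + 3)*(d^2 - 8*d + 15) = (d - 4)*(d - 3)*(d + 3)*(d - 5)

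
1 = 1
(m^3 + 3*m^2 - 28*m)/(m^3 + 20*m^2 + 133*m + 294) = m*(m - 4)/(m^2 + 13*m + 42)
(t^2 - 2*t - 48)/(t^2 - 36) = (t - 8)/(t - 6)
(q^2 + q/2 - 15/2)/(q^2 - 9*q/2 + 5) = (q + 3)/(q - 2)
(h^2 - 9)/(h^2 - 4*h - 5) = (9 - h^2)/(-h^2 + 4*h + 5)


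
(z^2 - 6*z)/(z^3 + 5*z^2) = (z - 6)/(z*(z + 5))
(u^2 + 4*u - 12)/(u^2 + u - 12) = (u^2 + 4*u - 12)/(u^2 + u - 12)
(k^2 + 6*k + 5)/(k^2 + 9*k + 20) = (k + 1)/(k + 4)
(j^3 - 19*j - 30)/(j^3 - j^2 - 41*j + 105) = (j^2 + 5*j + 6)/(j^2 + 4*j - 21)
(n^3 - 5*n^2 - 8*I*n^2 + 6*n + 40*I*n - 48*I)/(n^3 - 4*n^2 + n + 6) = (n - 8*I)/(n + 1)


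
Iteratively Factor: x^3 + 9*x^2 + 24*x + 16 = (x + 4)*(x^2 + 5*x + 4) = (x + 4)^2*(x + 1)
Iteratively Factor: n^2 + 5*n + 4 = (n + 4)*(n + 1)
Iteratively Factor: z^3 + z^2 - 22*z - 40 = (z + 2)*(z^2 - z - 20) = (z - 5)*(z + 2)*(z + 4)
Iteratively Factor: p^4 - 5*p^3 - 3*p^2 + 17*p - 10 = (p - 5)*(p^3 - 3*p + 2) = (p - 5)*(p + 2)*(p^2 - 2*p + 1) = (p - 5)*(p - 1)*(p + 2)*(p - 1)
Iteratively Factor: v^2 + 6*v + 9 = (v + 3)*(v + 3)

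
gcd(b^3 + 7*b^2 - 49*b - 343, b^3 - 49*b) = b^2 - 49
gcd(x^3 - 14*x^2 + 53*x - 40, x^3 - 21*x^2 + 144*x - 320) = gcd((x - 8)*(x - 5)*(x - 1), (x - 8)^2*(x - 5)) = x^2 - 13*x + 40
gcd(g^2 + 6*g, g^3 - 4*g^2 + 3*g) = g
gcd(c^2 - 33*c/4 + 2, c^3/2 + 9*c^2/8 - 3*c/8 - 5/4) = 1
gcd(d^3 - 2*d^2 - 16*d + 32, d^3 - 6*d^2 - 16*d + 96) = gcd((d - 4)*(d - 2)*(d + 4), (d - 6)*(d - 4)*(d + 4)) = d^2 - 16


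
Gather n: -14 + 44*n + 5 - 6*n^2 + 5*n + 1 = -6*n^2 + 49*n - 8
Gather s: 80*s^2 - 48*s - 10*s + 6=80*s^2 - 58*s + 6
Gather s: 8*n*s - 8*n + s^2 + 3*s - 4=-8*n + s^2 + s*(8*n + 3) - 4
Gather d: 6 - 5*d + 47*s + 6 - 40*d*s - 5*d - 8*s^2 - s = d*(-40*s - 10) - 8*s^2 + 46*s + 12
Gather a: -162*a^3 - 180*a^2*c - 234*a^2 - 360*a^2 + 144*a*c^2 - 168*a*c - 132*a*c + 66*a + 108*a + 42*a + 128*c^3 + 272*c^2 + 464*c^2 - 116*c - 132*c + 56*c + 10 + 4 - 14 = -162*a^3 + a^2*(-180*c - 594) + a*(144*c^2 - 300*c + 216) + 128*c^3 + 736*c^2 - 192*c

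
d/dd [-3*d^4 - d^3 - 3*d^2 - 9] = 3*d*(-4*d^2 - d - 2)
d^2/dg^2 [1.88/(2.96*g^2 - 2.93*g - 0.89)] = (32.943616*g^2 - 32.609728*g - 1.88*(5.92*g - 2.93)*(11.84*g - 5.86) - 9.905344)/(-2.96*g^2 + 2.93*g + 0.89)^3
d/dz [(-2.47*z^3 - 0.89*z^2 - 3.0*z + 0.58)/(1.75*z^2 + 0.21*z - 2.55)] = (-4.3225*z^4 - 1.0374*z^3 + 23.9586*z^2 + 2.509*z + 7.5282)/(3.0625*z^4 + 0.735*z^3 - 8.8809*z^2 - 1.071*z + 6.5025)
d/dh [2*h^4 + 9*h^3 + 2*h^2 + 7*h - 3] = 8*h^3 + 27*h^2 + 4*h + 7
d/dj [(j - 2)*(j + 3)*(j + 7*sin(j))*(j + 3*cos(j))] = -(j - 2)*(j + 3)*(j + 7*sin(j))*(3*sin(j) - 1) + (j - 2)*(j + 3)*(j + 3*cos(j))*(7*cos(j) + 1) + (j - 2)*(j + 7*sin(j))*(j + 3*cos(j)) + (j + 3)*(j + 7*sin(j))*(j + 3*cos(j))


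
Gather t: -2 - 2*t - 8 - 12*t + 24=14 - 14*t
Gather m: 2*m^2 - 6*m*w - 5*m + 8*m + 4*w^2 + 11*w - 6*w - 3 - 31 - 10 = 2*m^2 + m*(3 - 6*w) + 4*w^2 + 5*w - 44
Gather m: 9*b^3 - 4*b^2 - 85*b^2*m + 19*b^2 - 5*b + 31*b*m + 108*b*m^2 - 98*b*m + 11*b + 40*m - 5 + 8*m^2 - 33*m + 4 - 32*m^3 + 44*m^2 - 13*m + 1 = 9*b^3 + 15*b^2 + 6*b - 32*m^3 + m^2*(108*b + 52) + m*(-85*b^2 - 67*b - 6)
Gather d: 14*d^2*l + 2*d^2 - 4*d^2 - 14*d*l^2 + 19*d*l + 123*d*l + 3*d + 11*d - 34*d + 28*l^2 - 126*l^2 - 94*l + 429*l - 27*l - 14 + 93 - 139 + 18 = d^2*(14*l - 2) + d*(-14*l^2 + 142*l - 20) - 98*l^2 + 308*l - 42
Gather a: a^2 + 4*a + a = a^2 + 5*a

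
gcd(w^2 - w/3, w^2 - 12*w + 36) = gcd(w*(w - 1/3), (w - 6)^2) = 1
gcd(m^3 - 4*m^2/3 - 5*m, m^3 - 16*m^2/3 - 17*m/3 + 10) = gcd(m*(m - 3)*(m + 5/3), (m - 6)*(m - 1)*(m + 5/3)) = m + 5/3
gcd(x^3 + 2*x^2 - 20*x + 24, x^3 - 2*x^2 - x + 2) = x - 2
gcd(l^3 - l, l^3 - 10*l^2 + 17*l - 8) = l - 1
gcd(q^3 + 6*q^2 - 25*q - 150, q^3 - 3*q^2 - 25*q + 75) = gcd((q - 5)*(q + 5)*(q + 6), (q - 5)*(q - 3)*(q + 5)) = q^2 - 25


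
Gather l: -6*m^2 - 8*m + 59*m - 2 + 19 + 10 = -6*m^2 + 51*m + 27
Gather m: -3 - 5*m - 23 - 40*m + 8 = -45*m - 18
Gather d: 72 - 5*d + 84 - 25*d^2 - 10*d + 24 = -25*d^2 - 15*d + 180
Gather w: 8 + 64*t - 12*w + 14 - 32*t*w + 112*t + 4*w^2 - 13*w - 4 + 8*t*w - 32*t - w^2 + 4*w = 144*t + 3*w^2 + w*(-24*t - 21) + 18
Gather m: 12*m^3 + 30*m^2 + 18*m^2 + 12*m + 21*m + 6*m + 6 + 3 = 12*m^3 + 48*m^2 + 39*m + 9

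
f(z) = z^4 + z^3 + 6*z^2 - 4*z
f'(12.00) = 7484.00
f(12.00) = 23280.00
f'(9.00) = 3263.00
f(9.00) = 7740.00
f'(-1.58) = -31.25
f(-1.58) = 23.59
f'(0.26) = -0.61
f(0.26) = -0.61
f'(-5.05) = -503.24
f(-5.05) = 694.80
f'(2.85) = 147.16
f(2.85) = 126.46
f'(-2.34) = -66.90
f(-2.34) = 59.38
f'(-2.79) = -101.00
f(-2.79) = 96.74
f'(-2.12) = -54.07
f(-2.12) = 46.12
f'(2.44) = 101.25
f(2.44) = 75.93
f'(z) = 4*z^3 + 3*z^2 + 12*z - 4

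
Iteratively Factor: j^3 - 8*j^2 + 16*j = (j)*(j^2 - 8*j + 16) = j*(j - 4)*(j - 4)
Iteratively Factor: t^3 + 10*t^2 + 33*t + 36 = (t + 3)*(t^2 + 7*t + 12) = (t + 3)^2*(t + 4)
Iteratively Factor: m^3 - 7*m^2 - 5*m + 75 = (m - 5)*(m^2 - 2*m - 15) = (m - 5)*(m + 3)*(m - 5)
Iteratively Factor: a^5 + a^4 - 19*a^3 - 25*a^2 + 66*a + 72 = (a + 3)*(a^4 - 2*a^3 - 13*a^2 + 14*a + 24) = (a - 4)*(a + 3)*(a^3 + 2*a^2 - 5*a - 6) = (a - 4)*(a + 3)^2*(a^2 - a - 2) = (a - 4)*(a - 2)*(a + 3)^2*(a + 1)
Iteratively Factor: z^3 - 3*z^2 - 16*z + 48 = (z - 4)*(z^2 + z - 12) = (z - 4)*(z - 3)*(z + 4)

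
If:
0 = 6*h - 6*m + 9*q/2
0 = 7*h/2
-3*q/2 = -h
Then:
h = 0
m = 0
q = 0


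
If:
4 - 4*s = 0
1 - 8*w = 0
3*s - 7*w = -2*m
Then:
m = -17/16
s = 1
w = 1/8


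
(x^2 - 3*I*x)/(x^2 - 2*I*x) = (x - 3*I)/(x - 2*I)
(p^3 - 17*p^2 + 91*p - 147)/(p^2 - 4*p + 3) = (p^2 - 14*p + 49)/(p - 1)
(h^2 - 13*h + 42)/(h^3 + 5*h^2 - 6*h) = (h^2 - 13*h + 42)/(h*(h^2 + 5*h - 6))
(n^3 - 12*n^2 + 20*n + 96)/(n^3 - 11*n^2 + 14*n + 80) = (n - 6)/(n - 5)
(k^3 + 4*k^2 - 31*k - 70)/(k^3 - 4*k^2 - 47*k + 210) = (k + 2)/(k - 6)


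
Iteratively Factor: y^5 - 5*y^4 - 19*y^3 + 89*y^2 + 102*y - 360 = (y - 5)*(y^4 - 19*y^2 - 6*y + 72) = (y - 5)*(y + 3)*(y^3 - 3*y^2 - 10*y + 24) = (y - 5)*(y - 2)*(y + 3)*(y^2 - y - 12) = (y - 5)*(y - 2)*(y + 3)^2*(y - 4)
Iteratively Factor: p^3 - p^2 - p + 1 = (p - 1)*(p^2 - 1) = (p - 1)^2*(p + 1)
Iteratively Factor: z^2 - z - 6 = (z + 2)*(z - 3)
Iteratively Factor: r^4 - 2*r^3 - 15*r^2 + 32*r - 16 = (r - 1)*(r^3 - r^2 - 16*r + 16) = (r - 1)*(r + 4)*(r^2 - 5*r + 4) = (r - 1)^2*(r + 4)*(r - 4)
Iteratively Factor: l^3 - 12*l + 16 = (l - 2)*(l^2 + 2*l - 8) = (l - 2)*(l + 4)*(l - 2)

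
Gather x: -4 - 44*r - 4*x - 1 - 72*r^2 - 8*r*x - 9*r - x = -72*r^2 - 53*r + x*(-8*r - 5) - 5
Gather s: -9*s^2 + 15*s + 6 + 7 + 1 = -9*s^2 + 15*s + 14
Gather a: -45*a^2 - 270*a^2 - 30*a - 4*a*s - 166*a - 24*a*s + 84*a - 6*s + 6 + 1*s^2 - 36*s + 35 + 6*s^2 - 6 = -315*a^2 + a*(-28*s - 112) + 7*s^2 - 42*s + 35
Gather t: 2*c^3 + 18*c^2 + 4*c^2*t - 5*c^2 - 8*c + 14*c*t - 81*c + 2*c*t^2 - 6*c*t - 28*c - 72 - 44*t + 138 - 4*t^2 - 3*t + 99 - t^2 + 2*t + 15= 2*c^3 + 13*c^2 - 117*c + t^2*(2*c - 5) + t*(4*c^2 + 8*c - 45) + 180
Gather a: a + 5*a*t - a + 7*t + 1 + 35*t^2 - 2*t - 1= 5*a*t + 35*t^2 + 5*t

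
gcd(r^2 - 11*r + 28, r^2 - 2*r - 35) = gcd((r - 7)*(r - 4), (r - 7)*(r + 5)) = r - 7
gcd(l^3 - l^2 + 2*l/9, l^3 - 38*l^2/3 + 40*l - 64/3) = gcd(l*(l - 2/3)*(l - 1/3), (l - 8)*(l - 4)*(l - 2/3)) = l - 2/3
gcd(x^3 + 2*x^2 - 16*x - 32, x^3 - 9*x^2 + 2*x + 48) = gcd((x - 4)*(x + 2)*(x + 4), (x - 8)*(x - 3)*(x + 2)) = x + 2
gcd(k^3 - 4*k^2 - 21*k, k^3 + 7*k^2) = k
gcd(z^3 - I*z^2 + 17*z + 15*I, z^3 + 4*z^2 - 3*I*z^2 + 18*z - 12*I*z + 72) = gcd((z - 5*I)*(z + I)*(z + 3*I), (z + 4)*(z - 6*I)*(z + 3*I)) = z + 3*I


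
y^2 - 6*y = y*(y - 6)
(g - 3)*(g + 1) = g^2 - 2*g - 3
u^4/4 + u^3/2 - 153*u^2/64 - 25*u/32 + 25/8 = (u/4 + 1)*(u - 2)*(u - 5/4)*(u + 5/4)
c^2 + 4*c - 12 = (c - 2)*(c + 6)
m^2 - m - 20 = (m - 5)*(m + 4)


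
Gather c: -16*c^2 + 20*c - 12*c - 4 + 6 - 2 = -16*c^2 + 8*c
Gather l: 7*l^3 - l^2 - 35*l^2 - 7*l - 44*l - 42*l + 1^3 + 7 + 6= 7*l^3 - 36*l^2 - 93*l + 14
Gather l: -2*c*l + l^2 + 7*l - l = l^2 + l*(6 - 2*c)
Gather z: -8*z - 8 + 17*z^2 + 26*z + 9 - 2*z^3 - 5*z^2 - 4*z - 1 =-2*z^3 + 12*z^2 + 14*z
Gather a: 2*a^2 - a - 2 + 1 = 2*a^2 - a - 1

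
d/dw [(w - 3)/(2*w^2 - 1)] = (2*w^2 - 4*w*(w - 3) - 1)/(2*w^2 - 1)^2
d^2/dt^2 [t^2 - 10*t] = 2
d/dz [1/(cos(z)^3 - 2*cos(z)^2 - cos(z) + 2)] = (3*cos(z)^2 - 4*cos(z) - 1)/((cos(z) - 2)^2*sin(z)^3)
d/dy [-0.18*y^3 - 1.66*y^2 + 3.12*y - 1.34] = -0.54*y^2 - 3.32*y + 3.12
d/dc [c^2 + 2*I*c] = 2*c + 2*I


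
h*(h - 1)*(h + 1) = h^3 - h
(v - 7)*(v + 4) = v^2 - 3*v - 28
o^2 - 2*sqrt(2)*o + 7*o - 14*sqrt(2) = (o + 7)*(o - 2*sqrt(2))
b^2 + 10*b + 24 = (b + 4)*(b + 6)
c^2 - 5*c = c*(c - 5)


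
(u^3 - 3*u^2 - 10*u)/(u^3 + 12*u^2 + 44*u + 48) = u*(u - 5)/(u^2 + 10*u + 24)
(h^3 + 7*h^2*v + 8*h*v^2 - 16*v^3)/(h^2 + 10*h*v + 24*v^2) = (h^2 + 3*h*v - 4*v^2)/(h + 6*v)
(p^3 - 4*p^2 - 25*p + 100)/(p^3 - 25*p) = (p - 4)/p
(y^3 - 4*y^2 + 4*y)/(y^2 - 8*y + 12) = y*(y - 2)/(y - 6)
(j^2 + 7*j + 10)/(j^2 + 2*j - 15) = (j + 2)/(j - 3)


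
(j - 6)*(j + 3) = j^2 - 3*j - 18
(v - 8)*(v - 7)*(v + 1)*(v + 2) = v^4 - 12*v^3 + 13*v^2 + 138*v + 112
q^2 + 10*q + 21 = (q + 3)*(q + 7)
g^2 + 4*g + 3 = (g + 1)*(g + 3)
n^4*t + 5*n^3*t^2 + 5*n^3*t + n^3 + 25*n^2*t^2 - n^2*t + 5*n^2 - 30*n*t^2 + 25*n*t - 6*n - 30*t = (n - 1)*(n + 6)*(n + 5*t)*(n*t + 1)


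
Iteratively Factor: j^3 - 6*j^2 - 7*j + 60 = (j + 3)*(j^2 - 9*j + 20) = (j - 5)*(j + 3)*(j - 4)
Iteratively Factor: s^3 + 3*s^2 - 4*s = (s)*(s^2 + 3*s - 4) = s*(s - 1)*(s + 4)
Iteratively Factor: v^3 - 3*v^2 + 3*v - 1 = (v - 1)*(v^2 - 2*v + 1) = (v - 1)^2*(v - 1)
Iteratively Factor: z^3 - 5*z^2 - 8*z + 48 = (z + 3)*(z^2 - 8*z + 16) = (z - 4)*(z + 3)*(z - 4)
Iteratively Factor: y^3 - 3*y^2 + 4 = (y - 2)*(y^2 - y - 2) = (y - 2)^2*(y + 1)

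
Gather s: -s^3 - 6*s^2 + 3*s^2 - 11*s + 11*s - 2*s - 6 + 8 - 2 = -s^3 - 3*s^2 - 2*s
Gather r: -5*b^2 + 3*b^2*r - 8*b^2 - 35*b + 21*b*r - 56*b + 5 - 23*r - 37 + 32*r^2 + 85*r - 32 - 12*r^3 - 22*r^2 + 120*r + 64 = -13*b^2 - 91*b - 12*r^3 + 10*r^2 + r*(3*b^2 + 21*b + 182)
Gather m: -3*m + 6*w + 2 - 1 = -3*m + 6*w + 1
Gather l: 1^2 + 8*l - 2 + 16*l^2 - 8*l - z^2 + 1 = 16*l^2 - z^2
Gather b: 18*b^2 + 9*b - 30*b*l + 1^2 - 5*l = 18*b^2 + b*(9 - 30*l) - 5*l + 1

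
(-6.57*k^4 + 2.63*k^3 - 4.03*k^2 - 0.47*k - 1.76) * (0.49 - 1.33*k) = 8.7381*k^5 - 6.7172*k^4 + 6.6486*k^3 - 1.3496*k^2 + 2.1105*k - 0.8624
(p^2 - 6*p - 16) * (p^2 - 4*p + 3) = p^4 - 10*p^3 + 11*p^2 + 46*p - 48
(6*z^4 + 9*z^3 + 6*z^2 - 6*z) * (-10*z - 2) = -60*z^5 - 102*z^4 - 78*z^3 + 48*z^2 + 12*z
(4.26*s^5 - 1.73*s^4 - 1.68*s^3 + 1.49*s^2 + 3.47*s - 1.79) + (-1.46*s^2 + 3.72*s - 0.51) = 4.26*s^5 - 1.73*s^4 - 1.68*s^3 + 0.03*s^2 + 7.19*s - 2.3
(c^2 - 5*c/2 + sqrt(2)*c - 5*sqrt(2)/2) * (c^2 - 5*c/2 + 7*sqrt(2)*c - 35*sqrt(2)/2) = c^4 - 5*c^3 + 8*sqrt(2)*c^3 - 40*sqrt(2)*c^2 + 81*c^2/4 - 70*c + 50*sqrt(2)*c + 175/2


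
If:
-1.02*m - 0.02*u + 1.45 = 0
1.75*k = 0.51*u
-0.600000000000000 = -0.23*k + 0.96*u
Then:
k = -0.20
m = 1.43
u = -0.67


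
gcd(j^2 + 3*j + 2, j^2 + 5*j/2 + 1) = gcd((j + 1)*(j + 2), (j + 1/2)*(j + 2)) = j + 2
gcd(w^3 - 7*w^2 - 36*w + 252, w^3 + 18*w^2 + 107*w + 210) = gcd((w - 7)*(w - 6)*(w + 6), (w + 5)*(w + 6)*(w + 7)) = w + 6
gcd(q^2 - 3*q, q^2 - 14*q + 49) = 1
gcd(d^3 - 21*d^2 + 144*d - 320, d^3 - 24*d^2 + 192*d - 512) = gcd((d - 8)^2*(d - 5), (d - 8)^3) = d^2 - 16*d + 64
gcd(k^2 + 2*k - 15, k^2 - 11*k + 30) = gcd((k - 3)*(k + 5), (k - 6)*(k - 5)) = 1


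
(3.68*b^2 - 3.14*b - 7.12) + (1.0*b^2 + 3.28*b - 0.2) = 4.68*b^2 + 0.14*b - 7.32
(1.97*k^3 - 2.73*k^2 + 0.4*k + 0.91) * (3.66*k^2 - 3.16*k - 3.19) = 7.2102*k^5 - 16.217*k^4 + 3.8065*k^3 + 10.7753*k^2 - 4.1516*k - 2.9029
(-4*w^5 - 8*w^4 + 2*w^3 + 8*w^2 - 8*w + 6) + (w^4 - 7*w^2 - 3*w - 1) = -4*w^5 - 7*w^4 + 2*w^3 + w^2 - 11*w + 5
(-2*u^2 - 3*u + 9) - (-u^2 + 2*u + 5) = -u^2 - 5*u + 4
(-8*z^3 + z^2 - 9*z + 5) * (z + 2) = -8*z^4 - 15*z^3 - 7*z^2 - 13*z + 10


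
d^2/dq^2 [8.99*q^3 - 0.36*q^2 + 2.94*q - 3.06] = 53.94*q - 0.72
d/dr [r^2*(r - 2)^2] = 4*r*(r - 2)*(r - 1)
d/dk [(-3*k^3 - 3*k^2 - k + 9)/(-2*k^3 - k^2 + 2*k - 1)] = (-3*k^4 - 16*k^3 + 56*k^2 + 24*k - 17)/(4*k^6 + 4*k^5 - 7*k^4 + 6*k^2 - 4*k + 1)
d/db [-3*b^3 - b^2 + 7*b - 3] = -9*b^2 - 2*b + 7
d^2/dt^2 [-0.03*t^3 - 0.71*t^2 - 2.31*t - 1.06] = -0.18*t - 1.42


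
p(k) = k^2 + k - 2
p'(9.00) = 19.00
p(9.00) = 88.00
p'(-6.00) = -11.00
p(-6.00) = 28.00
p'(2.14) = 5.28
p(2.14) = 4.72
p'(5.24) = 11.48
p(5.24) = 30.70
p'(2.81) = 6.62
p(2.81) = 8.71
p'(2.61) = 6.22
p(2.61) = 7.42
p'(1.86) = 4.72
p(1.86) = 3.32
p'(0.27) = 1.54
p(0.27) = -1.66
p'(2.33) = 5.66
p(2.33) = 5.76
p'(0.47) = 1.94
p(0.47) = -1.31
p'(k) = 2*k + 1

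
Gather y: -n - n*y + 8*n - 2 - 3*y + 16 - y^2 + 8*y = 7*n - y^2 + y*(5 - n) + 14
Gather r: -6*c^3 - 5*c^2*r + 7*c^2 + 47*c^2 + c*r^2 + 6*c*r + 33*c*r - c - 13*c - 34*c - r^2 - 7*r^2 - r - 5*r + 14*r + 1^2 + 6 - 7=-6*c^3 + 54*c^2 - 48*c + r^2*(c - 8) + r*(-5*c^2 + 39*c + 8)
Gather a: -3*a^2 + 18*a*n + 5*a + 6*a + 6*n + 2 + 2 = -3*a^2 + a*(18*n + 11) + 6*n + 4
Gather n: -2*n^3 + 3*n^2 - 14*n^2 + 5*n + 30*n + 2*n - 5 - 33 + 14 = -2*n^3 - 11*n^2 + 37*n - 24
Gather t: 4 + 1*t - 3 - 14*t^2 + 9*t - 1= -14*t^2 + 10*t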